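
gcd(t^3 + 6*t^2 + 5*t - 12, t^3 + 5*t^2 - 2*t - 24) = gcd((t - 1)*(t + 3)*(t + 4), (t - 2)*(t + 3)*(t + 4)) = t^2 + 7*t + 12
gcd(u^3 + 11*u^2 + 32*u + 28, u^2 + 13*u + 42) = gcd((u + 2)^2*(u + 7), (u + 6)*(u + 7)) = u + 7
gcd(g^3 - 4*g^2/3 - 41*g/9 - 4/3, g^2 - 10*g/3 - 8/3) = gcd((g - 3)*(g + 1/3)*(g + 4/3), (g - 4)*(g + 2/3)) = 1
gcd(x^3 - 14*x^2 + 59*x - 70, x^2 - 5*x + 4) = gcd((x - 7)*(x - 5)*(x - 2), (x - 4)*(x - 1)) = 1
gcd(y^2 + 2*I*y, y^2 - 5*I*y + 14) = y + 2*I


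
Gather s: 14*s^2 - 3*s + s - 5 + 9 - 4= 14*s^2 - 2*s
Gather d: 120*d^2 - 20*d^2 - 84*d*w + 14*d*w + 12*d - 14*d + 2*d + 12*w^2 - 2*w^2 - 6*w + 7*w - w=100*d^2 - 70*d*w + 10*w^2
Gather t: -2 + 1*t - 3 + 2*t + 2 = 3*t - 3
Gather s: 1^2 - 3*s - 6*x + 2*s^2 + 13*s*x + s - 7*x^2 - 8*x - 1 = 2*s^2 + s*(13*x - 2) - 7*x^2 - 14*x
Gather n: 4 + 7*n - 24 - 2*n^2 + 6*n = -2*n^2 + 13*n - 20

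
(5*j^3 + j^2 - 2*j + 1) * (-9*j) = -45*j^4 - 9*j^3 + 18*j^2 - 9*j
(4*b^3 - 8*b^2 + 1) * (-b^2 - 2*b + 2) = -4*b^5 + 24*b^3 - 17*b^2 - 2*b + 2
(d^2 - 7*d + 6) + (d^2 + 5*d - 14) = 2*d^2 - 2*d - 8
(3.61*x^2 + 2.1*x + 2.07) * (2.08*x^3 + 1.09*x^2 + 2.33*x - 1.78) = 7.5088*x^5 + 8.3029*x^4 + 15.0059*x^3 + 0.7235*x^2 + 1.0851*x - 3.6846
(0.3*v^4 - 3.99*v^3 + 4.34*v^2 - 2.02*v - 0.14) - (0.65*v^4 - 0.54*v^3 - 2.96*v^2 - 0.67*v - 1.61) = -0.35*v^4 - 3.45*v^3 + 7.3*v^2 - 1.35*v + 1.47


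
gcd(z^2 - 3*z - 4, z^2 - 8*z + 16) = z - 4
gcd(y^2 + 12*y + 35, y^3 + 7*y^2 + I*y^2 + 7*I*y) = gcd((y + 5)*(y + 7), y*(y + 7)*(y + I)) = y + 7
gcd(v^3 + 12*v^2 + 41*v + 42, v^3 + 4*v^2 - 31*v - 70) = v^2 + 9*v + 14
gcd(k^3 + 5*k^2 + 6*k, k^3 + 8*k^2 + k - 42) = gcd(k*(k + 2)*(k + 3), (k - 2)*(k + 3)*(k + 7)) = k + 3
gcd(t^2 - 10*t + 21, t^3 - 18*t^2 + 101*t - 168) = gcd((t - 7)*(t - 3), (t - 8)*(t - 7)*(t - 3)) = t^2 - 10*t + 21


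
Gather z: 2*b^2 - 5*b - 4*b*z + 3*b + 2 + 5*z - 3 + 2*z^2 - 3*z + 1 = 2*b^2 - 2*b + 2*z^2 + z*(2 - 4*b)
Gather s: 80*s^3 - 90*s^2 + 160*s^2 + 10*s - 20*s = 80*s^3 + 70*s^2 - 10*s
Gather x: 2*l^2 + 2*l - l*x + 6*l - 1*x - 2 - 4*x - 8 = 2*l^2 + 8*l + x*(-l - 5) - 10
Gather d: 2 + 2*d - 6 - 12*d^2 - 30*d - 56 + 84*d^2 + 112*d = 72*d^2 + 84*d - 60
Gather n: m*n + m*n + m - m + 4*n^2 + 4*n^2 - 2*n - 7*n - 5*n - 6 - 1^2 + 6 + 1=8*n^2 + n*(2*m - 14)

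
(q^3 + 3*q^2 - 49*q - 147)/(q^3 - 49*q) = (q + 3)/q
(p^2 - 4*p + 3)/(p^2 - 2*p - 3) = (p - 1)/(p + 1)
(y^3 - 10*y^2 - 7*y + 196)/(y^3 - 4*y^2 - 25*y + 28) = (y - 7)/(y - 1)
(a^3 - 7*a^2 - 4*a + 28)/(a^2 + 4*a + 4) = (a^2 - 9*a + 14)/(a + 2)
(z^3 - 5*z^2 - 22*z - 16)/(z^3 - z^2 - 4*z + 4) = (z^2 - 7*z - 8)/(z^2 - 3*z + 2)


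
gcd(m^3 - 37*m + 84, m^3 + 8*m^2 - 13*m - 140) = m^2 + 3*m - 28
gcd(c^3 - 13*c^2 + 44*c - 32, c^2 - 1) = c - 1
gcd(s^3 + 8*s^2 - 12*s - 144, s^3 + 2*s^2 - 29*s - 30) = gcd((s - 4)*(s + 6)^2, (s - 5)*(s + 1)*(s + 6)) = s + 6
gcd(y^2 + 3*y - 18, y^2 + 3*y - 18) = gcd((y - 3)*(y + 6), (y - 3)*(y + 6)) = y^2 + 3*y - 18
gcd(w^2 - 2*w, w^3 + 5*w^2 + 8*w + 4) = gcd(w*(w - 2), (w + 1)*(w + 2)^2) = 1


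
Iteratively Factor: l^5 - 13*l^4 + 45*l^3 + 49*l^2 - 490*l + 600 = (l - 2)*(l^4 - 11*l^3 + 23*l^2 + 95*l - 300) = (l - 5)*(l - 2)*(l^3 - 6*l^2 - 7*l + 60) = (l - 5)*(l - 2)*(l + 3)*(l^2 - 9*l + 20) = (l - 5)^2*(l - 2)*(l + 3)*(l - 4)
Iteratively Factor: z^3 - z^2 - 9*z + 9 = (z + 3)*(z^2 - 4*z + 3) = (z - 1)*(z + 3)*(z - 3)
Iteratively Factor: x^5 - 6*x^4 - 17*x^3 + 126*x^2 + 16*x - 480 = (x + 4)*(x^4 - 10*x^3 + 23*x^2 + 34*x - 120) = (x + 2)*(x + 4)*(x^3 - 12*x^2 + 47*x - 60) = (x - 3)*(x + 2)*(x + 4)*(x^2 - 9*x + 20) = (x - 4)*(x - 3)*(x + 2)*(x + 4)*(x - 5)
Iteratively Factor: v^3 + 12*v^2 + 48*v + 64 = (v + 4)*(v^2 + 8*v + 16) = (v + 4)^2*(v + 4)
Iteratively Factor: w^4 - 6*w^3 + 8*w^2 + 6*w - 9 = (w + 1)*(w^3 - 7*w^2 + 15*w - 9) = (w - 3)*(w + 1)*(w^2 - 4*w + 3) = (w - 3)*(w - 1)*(w + 1)*(w - 3)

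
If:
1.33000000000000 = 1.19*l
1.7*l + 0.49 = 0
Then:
No Solution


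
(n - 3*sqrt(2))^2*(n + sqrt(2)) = n^3 - 5*sqrt(2)*n^2 + 6*n + 18*sqrt(2)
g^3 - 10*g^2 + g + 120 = (g - 8)*(g - 5)*(g + 3)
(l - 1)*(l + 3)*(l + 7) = l^3 + 9*l^2 + 11*l - 21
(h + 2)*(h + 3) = h^2 + 5*h + 6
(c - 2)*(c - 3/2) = c^2 - 7*c/2 + 3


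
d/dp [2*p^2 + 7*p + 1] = 4*p + 7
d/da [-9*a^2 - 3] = -18*a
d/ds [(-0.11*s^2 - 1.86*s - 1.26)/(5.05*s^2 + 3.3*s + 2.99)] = (9.03*s^2 + 12.0682*s - 1.4034)/(25.5025*s^4 + 33.33*s^3 + 41.089*s^2 + 19.734*s + 8.9401)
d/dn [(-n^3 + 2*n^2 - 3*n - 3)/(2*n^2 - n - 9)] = (-2*n^4 + 2*n^3 + 31*n^2 - 24*n + 24)/(4*n^4 - 4*n^3 - 35*n^2 + 18*n + 81)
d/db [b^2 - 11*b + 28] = 2*b - 11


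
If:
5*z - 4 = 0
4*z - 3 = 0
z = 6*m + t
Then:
No Solution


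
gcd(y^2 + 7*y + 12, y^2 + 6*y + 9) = y + 3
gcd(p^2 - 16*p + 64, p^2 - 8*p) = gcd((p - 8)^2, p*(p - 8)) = p - 8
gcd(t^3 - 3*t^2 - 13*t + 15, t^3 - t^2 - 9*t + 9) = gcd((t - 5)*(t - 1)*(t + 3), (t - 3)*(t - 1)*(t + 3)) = t^2 + 2*t - 3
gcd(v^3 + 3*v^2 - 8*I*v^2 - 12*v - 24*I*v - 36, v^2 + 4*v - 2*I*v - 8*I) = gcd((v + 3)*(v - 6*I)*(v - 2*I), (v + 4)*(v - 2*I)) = v - 2*I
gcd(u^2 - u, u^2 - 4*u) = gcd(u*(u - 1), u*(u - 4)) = u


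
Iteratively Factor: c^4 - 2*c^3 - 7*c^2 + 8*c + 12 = (c + 1)*(c^3 - 3*c^2 - 4*c + 12) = (c - 3)*(c + 1)*(c^2 - 4) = (c - 3)*(c + 1)*(c + 2)*(c - 2)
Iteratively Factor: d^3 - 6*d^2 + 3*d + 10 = (d - 2)*(d^2 - 4*d - 5) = (d - 5)*(d - 2)*(d + 1)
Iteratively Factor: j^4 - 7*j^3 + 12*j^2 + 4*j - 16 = (j + 1)*(j^3 - 8*j^2 + 20*j - 16) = (j - 4)*(j + 1)*(j^2 - 4*j + 4) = (j - 4)*(j - 2)*(j + 1)*(j - 2)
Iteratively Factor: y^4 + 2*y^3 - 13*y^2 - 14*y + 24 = (y + 4)*(y^3 - 2*y^2 - 5*y + 6) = (y + 2)*(y + 4)*(y^2 - 4*y + 3) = (y - 3)*(y + 2)*(y + 4)*(y - 1)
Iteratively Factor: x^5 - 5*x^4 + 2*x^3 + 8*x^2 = (x - 2)*(x^4 - 3*x^3 - 4*x^2) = (x - 4)*(x - 2)*(x^3 + x^2) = x*(x - 4)*(x - 2)*(x^2 + x) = x*(x - 4)*(x - 2)*(x + 1)*(x)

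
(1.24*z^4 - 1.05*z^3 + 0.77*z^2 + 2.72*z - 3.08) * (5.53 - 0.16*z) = -0.1984*z^5 + 7.0252*z^4 - 5.9297*z^3 + 3.8229*z^2 + 15.5344*z - 17.0324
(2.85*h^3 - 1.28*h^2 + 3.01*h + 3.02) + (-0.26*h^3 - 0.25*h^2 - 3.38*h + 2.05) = 2.59*h^3 - 1.53*h^2 - 0.37*h + 5.07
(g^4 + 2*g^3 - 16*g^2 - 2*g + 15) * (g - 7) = g^5 - 5*g^4 - 30*g^3 + 110*g^2 + 29*g - 105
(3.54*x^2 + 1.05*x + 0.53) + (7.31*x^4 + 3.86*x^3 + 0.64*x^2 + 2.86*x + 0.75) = 7.31*x^4 + 3.86*x^3 + 4.18*x^2 + 3.91*x + 1.28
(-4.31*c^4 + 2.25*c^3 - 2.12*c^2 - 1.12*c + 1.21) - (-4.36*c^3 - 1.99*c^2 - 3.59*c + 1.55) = -4.31*c^4 + 6.61*c^3 - 0.13*c^2 + 2.47*c - 0.34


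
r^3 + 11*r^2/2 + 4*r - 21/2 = (r - 1)*(r + 3)*(r + 7/2)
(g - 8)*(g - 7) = g^2 - 15*g + 56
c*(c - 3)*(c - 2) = c^3 - 5*c^2 + 6*c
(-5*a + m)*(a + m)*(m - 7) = -5*a^2*m + 35*a^2 - 4*a*m^2 + 28*a*m + m^3 - 7*m^2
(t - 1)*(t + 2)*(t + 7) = t^3 + 8*t^2 + 5*t - 14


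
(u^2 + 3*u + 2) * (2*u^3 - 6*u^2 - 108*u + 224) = 2*u^5 - 122*u^3 - 112*u^2 + 456*u + 448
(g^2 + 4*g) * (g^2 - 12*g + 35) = g^4 - 8*g^3 - 13*g^2 + 140*g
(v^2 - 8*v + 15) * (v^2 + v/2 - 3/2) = v^4 - 15*v^3/2 + 19*v^2/2 + 39*v/2 - 45/2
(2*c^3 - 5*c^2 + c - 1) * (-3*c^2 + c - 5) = -6*c^5 + 17*c^4 - 18*c^3 + 29*c^2 - 6*c + 5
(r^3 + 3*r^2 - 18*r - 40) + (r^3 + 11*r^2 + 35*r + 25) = 2*r^3 + 14*r^2 + 17*r - 15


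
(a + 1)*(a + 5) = a^2 + 6*a + 5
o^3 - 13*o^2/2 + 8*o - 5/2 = (o - 5)*(o - 1)*(o - 1/2)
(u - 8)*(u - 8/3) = u^2 - 32*u/3 + 64/3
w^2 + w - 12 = (w - 3)*(w + 4)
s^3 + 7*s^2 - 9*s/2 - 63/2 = (s + 7)*(s - 3*sqrt(2)/2)*(s + 3*sqrt(2)/2)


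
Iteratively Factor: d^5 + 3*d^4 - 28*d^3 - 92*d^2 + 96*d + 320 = (d + 4)*(d^4 - d^3 - 24*d^2 + 4*d + 80) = (d - 5)*(d + 4)*(d^3 + 4*d^2 - 4*d - 16) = (d - 5)*(d + 2)*(d + 4)*(d^2 + 2*d - 8) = (d - 5)*(d + 2)*(d + 4)^2*(d - 2)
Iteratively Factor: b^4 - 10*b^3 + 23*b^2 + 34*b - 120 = (b - 5)*(b^3 - 5*b^2 - 2*b + 24) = (b - 5)*(b - 4)*(b^2 - b - 6) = (b - 5)*(b - 4)*(b + 2)*(b - 3)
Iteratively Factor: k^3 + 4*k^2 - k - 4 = (k + 4)*(k^2 - 1) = (k - 1)*(k + 4)*(k + 1)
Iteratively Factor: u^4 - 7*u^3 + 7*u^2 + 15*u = (u)*(u^3 - 7*u^2 + 7*u + 15) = u*(u - 5)*(u^2 - 2*u - 3) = u*(u - 5)*(u + 1)*(u - 3)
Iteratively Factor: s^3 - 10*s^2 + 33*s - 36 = (s - 4)*(s^2 - 6*s + 9) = (s - 4)*(s - 3)*(s - 3)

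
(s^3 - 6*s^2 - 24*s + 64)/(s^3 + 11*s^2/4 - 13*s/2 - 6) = 4*(s - 8)/(4*s + 3)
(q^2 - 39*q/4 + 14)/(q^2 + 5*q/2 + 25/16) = 4*(4*q^2 - 39*q + 56)/(16*q^2 + 40*q + 25)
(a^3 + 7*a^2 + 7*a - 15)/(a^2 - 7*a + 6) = (a^2 + 8*a + 15)/(a - 6)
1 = 1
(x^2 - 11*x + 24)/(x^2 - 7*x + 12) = (x - 8)/(x - 4)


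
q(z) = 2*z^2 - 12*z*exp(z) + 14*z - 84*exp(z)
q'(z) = -12*z*exp(z) + 4*z - 96*exp(z) + 14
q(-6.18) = -10.16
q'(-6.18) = -10.77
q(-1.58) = -30.52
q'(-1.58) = -8.19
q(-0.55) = -51.75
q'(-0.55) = -39.78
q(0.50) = -140.88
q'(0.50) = -152.17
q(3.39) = -3628.31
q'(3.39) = -4027.18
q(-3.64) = -25.52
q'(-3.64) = -1.93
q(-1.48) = -31.42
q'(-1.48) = -9.73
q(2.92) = -2149.22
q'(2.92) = -2403.97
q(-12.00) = 120.00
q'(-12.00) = -34.00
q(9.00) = -1555504.11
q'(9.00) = -1652979.12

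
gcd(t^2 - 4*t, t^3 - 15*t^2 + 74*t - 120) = t - 4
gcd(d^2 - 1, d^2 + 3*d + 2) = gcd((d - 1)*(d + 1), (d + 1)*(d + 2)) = d + 1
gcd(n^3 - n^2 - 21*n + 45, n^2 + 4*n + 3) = 1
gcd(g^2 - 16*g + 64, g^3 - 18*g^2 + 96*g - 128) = g^2 - 16*g + 64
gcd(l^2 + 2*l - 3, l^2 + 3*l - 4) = l - 1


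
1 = 1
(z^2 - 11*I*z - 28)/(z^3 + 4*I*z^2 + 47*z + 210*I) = (z - 4*I)/(z^2 + 11*I*z - 30)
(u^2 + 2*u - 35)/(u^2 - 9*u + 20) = (u + 7)/(u - 4)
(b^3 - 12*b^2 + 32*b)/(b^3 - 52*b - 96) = b*(b - 4)/(b^2 + 8*b + 12)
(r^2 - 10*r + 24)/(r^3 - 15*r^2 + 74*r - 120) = 1/(r - 5)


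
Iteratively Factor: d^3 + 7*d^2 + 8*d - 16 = (d + 4)*(d^2 + 3*d - 4) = (d - 1)*(d + 4)*(d + 4)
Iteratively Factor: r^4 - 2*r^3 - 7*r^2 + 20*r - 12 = (r - 1)*(r^3 - r^2 - 8*r + 12) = (r - 1)*(r + 3)*(r^2 - 4*r + 4) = (r - 2)*(r - 1)*(r + 3)*(r - 2)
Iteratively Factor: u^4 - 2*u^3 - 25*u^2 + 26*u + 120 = (u - 5)*(u^3 + 3*u^2 - 10*u - 24) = (u - 5)*(u - 3)*(u^2 + 6*u + 8) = (u - 5)*(u - 3)*(u + 2)*(u + 4)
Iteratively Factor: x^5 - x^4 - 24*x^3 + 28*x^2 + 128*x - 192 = (x + 3)*(x^4 - 4*x^3 - 12*x^2 + 64*x - 64) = (x - 2)*(x + 3)*(x^3 - 2*x^2 - 16*x + 32) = (x - 2)*(x + 3)*(x + 4)*(x^2 - 6*x + 8) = (x - 4)*(x - 2)*(x + 3)*(x + 4)*(x - 2)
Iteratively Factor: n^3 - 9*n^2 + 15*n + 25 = (n + 1)*(n^2 - 10*n + 25) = (n - 5)*(n + 1)*(n - 5)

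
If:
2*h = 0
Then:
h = 0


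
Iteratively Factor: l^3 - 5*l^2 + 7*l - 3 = (l - 1)*(l^2 - 4*l + 3) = (l - 3)*(l - 1)*(l - 1)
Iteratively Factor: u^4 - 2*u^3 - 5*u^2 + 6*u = (u - 1)*(u^3 - u^2 - 6*u) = (u - 3)*(u - 1)*(u^2 + 2*u) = u*(u - 3)*(u - 1)*(u + 2)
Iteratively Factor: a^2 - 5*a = (a)*(a - 5)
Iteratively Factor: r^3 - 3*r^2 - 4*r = (r + 1)*(r^2 - 4*r) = (r - 4)*(r + 1)*(r)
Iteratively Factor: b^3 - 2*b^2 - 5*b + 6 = (b + 2)*(b^2 - 4*b + 3) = (b - 3)*(b + 2)*(b - 1)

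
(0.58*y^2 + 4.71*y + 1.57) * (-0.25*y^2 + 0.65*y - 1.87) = -0.145*y^4 - 0.8005*y^3 + 1.5844*y^2 - 7.7872*y - 2.9359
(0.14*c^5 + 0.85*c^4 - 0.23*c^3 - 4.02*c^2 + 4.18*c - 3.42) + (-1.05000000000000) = 0.14*c^5 + 0.85*c^4 - 0.23*c^3 - 4.02*c^2 + 4.18*c - 4.47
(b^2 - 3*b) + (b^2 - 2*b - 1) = 2*b^2 - 5*b - 1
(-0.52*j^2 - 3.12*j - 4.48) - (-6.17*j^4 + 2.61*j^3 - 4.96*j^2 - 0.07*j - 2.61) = 6.17*j^4 - 2.61*j^3 + 4.44*j^2 - 3.05*j - 1.87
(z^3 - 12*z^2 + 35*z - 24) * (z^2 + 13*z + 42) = z^5 + z^4 - 79*z^3 - 73*z^2 + 1158*z - 1008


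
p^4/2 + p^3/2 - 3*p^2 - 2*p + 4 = (p/2 + 1)*(p - 2)*(p - 1)*(p + 2)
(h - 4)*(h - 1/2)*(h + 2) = h^3 - 5*h^2/2 - 7*h + 4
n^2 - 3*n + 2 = (n - 2)*(n - 1)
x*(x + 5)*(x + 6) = x^3 + 11*x^2 + 30*x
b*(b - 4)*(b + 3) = b^3 - b^2 - 12*b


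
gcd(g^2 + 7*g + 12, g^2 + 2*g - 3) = g + 3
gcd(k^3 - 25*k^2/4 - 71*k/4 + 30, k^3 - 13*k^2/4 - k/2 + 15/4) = k - 5/4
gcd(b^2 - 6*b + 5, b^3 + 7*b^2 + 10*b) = 1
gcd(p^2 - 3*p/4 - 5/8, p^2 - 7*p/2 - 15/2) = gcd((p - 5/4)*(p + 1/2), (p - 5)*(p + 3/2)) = 1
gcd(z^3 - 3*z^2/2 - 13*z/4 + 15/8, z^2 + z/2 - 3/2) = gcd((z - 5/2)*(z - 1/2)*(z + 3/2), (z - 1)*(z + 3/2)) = z + 3/2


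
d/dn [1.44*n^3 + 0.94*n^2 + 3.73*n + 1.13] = 4.32*n^2 + 1.88*n + 3.73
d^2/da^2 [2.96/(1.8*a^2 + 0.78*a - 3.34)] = (-19.1808*a^2 - 8.31168*a + 2.96*(3.6*a + 0.78)*(7.2*a + 1.56) + 35.59104)/(1.8*a^2 + 0.78*a - 3.34)^3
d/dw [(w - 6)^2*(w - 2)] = (w - 6)*(3*w - 10)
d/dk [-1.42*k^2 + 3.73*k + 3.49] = 3.73 - 2.84*k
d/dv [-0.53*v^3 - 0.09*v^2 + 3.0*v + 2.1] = -1.59*v^2 - 0.18*v + 3.0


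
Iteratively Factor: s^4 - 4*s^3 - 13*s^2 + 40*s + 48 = (s - 4)*(s^3 - 13*s - 12) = (s - 4)*(s + 3)*(s^2 - 3*s - 4) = (s - 4)^2*(s + 3)*(s + 1)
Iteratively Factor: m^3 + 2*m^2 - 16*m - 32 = (m + 4)*(m^2 - 2*m - 8) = (m - 4)*(m + 4)*(m + 2)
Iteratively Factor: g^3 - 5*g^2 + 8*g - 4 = (g - 2)*(g^2 - 3*g + 2) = (g - 2)*(g - 1)*(g - 2)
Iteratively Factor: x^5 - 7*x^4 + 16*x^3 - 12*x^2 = (x)*(x^4 - 7*x^3 + 16*x^2 - 12*x) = x*(x - 2)*(x^3 - 5*x^2 + 6*x) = x*(x - 3)*(x - 2)*(x^2 - 2*x) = x*(x - 3)*(x - 2)^2*(x)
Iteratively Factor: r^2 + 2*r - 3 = (r - 1)*(r + 3)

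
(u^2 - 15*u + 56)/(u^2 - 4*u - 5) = (-u^2 + 15*u - 56)/(-u^2 + 4*u + 5)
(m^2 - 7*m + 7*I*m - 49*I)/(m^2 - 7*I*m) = (m^2 + 7*m*(-1 + I) - 49*I)/(m*(m - 7*I))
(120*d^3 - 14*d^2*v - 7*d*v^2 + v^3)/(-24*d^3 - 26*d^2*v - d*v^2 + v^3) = (-5*d + v)/(d + v)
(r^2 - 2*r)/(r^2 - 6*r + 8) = r/(r - 4)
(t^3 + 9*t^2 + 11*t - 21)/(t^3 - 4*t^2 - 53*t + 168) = (t^2 + 2*t - 3)/(t^2 - 11*t + 24)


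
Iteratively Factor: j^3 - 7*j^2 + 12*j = (j - 3)*(j^2 - 4*j) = j*(j - 3)*(j - 4)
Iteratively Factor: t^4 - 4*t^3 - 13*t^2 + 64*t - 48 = (t - 1)*(t^3 - 3*t^2 - 16*t + 48) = (t - 1)*(t + 4)*(t^2 - 7*t + 12) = (t - 4)*(t - 1)*(t + 4)*(t - 3)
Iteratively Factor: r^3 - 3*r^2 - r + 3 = (r + 1)*(r^2 - 4*r + 3) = (r - 3)*(r + 1)*(r - 1)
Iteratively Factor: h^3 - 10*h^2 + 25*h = (h - 5)*(h^2 - 5*h) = h*(h - 5)*(h - 5)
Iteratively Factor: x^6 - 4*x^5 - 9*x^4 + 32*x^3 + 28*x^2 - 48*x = (x)*(x^5 - 4*x^4 - 9*x^3 + 32*x^2 + 28*x - 48) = x*(x - 1)*(x^4 - 3*x^3 - 12*x^2 + 20*x + 48) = x*(x - 3)*(x - 1)*(x^3 - 12*x - 16) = x*(x - 3)*(x - 1)*(x + 2)*(x^2 - 2*x - 8) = x*(x - 4)*(x - 3)*(x - 1)*(x + 2)*(x + 2)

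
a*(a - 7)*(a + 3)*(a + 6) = a^4 + 2*a^3 - 45*a^2 - 126*a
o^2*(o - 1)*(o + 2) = o^4 + o^3 - 2*o^2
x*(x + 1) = x^2 + x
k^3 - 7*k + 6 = (k - 2)*(k - 1)*(k + 3)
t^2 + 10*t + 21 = (t + 3)*(t + 7)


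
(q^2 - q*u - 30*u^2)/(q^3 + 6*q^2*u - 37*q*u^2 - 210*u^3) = 1/(q + 7*u)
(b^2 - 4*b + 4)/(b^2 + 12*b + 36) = (b^2 - 4*b + 4)/(b^2 + 12*b + 36)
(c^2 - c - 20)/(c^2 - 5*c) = (c + 4)/c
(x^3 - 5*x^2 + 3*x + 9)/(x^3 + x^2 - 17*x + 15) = (x^2 - 2*x - 3)/(x^2 + 4*x - 5)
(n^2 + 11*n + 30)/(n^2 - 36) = (n + 5)/(n - 6)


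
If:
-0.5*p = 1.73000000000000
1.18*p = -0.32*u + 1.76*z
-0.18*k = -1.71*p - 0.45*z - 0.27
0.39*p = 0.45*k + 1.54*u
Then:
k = -33.16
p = -3.46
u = 8.81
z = -0.72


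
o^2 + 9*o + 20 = (o + 4)*(o + 5)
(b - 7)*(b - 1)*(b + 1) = b^3 - 7*b^2 - b + 7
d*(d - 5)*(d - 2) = d^3 - 7*d^2 + 10*d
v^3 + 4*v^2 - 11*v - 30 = (v - 3)*(v + 2)*(v + 5)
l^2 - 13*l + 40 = (l - 8)*(l - 5)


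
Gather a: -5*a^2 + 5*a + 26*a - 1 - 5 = -5*a^2 + 31*a - 6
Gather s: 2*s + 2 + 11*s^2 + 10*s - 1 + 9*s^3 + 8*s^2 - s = 9*s^3 + 19*s^2 + 11*s + 1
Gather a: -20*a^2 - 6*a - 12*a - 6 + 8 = -20*a^2 - 18*a + 2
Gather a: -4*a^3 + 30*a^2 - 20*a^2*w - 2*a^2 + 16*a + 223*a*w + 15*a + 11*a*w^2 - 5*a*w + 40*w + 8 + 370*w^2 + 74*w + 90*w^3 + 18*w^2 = -4*a^3 + a^2*(28 - 20*w) + a*(11*w^2 + 218*w + 31) + 90*w^3 + 388*w^2 + 114*w + 8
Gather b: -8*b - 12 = -8*b - 12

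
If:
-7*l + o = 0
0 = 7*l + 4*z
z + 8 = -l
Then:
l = 32/3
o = 224/3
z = -56/3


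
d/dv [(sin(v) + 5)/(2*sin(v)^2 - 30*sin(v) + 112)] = (-10*sin(v) + cos(v)^2 + 130)*cos(v)/(2*(sin(v)^2 - 15*sin(v) + 56)^2)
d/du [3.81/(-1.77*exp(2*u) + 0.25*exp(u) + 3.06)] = (13.4874*exp(u) - 0.9525)*exp(u)/(-1.77*exp(2*u) + 0.25*exp(u) + 3.06)^2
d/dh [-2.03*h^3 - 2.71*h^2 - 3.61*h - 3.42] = -6.09*h^2 - 5.42*h - 3.61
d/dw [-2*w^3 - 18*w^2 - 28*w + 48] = -6*w^2 - 36*w - 28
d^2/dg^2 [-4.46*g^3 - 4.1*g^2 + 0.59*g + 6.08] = -26.76*g - 8.2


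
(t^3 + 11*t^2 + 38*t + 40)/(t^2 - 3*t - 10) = (t^2 + 9*t + 20)/(t - 5)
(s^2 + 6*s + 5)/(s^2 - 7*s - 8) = (s + 5)/(s - 8)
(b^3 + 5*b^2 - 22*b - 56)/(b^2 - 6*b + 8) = (b^2 + 9*b + 14)/(b - 2)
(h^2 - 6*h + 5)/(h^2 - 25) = (h - 1)/(h + 5)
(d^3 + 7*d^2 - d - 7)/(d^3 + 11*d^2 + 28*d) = (d^2 - 1)/(d*(d + 4))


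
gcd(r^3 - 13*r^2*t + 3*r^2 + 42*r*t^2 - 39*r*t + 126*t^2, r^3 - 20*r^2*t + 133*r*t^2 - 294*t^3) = r^2 - 13*r*t + 42*t^2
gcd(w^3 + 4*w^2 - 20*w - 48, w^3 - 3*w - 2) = 1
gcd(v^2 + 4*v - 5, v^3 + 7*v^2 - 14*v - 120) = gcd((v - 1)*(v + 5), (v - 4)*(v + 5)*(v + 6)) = v + 5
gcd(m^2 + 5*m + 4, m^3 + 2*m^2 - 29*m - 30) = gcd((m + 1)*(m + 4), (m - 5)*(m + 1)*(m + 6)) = m + 1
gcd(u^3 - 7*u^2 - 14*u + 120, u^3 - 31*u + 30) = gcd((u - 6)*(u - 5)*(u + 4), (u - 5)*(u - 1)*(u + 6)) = u - 5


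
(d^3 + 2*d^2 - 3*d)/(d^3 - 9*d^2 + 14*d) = (d^2 + 2*d - 3)/(d^2 - 9*d + 14)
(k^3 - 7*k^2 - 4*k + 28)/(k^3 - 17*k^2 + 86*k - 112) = (k + 2)/(k - 8)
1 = 1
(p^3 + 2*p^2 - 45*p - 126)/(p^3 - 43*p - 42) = (p + 3)/(p + 1)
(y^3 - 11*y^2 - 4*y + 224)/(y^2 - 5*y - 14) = (y^2 - 4*y - 32)/(y + 2)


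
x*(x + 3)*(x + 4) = x^3 + 7*x^2 + 12*x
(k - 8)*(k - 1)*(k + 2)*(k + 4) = k^4 - 3*k^3 - 38*k^2 - 24*k + 64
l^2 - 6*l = l*(l - 6)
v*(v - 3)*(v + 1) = v^3 - 2*v^2 - 3*v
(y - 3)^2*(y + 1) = y^3 - 5*y^2 + 3*y + 9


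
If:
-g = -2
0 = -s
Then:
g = 2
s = 0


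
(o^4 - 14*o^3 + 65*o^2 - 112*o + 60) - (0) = o^4 - 14*o^3 + 65*o^2 - 112*o + 60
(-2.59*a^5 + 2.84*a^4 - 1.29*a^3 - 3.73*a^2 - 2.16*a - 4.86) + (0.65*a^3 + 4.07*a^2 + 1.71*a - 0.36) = -2.59*a^5 + 2.84*a^4 - 0.64*a^3 + 0.34*a^2 - 0.45*a - 5.22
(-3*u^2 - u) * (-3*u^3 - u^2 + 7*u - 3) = 9*u^5 + 6*u^4 - 20*u^3 + 2*u^2 + 3*u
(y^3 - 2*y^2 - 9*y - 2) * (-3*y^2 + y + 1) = -3*y^5 + 7*y^4 + 26*y^3 - 5*y^2 - 11*y - 2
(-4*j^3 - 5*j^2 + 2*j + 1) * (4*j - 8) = -16*j^4 + 12*j^3 + 48*j^2 - 12*j - 8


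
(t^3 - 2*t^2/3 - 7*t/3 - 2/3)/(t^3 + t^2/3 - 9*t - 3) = (t^2 - t - 2)/(t^2 - 9)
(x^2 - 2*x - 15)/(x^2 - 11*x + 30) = (x + 3)/(x - 6)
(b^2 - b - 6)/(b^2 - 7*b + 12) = (b + 2)/(b - 4)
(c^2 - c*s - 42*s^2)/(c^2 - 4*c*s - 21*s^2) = (c + 6*s)/(c + 3*s)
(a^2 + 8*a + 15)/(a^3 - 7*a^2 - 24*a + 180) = (a + 3)/(a^2 - 12*a + 36)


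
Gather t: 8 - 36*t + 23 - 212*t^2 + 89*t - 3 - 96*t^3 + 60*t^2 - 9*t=-96*t^3 - 152*t^2 + 44*t + 28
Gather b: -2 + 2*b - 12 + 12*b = 14*b - 14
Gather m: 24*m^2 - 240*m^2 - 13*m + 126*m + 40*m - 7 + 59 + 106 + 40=-216*m^2 + 153*m + 198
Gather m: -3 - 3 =-6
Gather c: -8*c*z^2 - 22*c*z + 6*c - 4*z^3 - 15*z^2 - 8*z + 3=c*(-8*z^2 - 22*z + 6) - 4*z^3 - 15*z^2 - 8*z + 3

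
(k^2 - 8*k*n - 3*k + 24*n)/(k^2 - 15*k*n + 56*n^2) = (k - 3)/(k - 7*n)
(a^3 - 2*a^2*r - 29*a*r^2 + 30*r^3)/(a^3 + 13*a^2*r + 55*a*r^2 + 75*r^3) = (a^2 - 7*a*r + 6*r^2)/(a^2 + 8*a*r + 15*r^2)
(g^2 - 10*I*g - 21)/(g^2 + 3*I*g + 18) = (g - 7*I)/(g + 6*I)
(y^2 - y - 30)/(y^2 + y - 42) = (y + 5)/(y + 7)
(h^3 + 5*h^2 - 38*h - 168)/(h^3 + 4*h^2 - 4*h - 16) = (h^2 + h - 42)/(h^2 - 4)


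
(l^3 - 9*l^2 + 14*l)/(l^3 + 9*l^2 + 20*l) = (l^2 - 9*l + 14)/(l^2 + 9*l + 20)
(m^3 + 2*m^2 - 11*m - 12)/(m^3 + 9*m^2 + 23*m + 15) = (m^2 + m - 12)/(m^2 + 8*m + 15)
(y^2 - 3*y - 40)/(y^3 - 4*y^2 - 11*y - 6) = (-y^2 + 3*y + 40)/(-y^3 + 4*y^2 + 11*y + 6)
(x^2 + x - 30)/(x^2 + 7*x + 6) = (x - 5)/(x + 1)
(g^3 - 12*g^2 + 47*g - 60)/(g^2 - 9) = (g^2 - 9*g + 20)/(g + 3)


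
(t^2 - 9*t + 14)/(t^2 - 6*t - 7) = (t - 2)/(t + 1)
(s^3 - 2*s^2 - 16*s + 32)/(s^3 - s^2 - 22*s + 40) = (s + 4)/(s + 5)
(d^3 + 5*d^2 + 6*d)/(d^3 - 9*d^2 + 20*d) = (d^2 + 5*d + 6)/(d^2 - 9*d + 20)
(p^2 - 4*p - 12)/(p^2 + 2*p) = (p - 6)/p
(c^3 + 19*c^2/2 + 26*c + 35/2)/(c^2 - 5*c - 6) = (2*c^2 + 17*c + 35)/(2*(c - 6))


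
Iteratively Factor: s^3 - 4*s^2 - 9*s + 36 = (s - 4)*(s^2 - 9) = (s - 4)*(s - 3)*(s + 3)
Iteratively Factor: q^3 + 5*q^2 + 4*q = (q + 4)*(q^2 + q) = (q + 1)*(q + 4)*(q)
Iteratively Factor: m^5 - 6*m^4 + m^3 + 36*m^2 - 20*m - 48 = (m - 4)*(m^4 - 2*m^3 - 7*m^2 + 8*m + 12) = (m - 4)*(m + 2)*(m^3 - 4*m^2 + m + 6) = (m - 4)*(m + 1)*(m + 2)*(m^2 - 5*m + 6) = (m - 4)*(m - 3)*(m + 1)*(m + 2)*(m - 2)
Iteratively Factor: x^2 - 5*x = (x - 5)*(x)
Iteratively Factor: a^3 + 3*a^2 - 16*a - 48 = (a + 3)*(a^2 - 16) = (a - 4)*(a + 3)*(a + 4)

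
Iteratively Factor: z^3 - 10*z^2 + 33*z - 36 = (z - 3)*(z^2 - 7*z + 12) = (z - 3)^2*(z - 4)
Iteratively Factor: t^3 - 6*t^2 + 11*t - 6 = (t - 3)*(t^2 - 3*t + 2) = (t - 3)*(t - 1)*(t - 2)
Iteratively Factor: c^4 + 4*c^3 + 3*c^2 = (c + 1)*(c^3 + 3*c^2) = c*(c + 1)*(c^2 + 3*c) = c^2*(c + 1)*(c + 3)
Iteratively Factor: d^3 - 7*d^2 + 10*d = (d - 5)*(d^2 - 2*d) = d*(d - 5)*(d - 2)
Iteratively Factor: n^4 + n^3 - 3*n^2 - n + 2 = (n + 1)*(n^3 - 3*n + 2) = (n + 1)*(n + 2)*(n^2 - 2*n + 1) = (n - 1)*(n + 1)*(n + 2)*(n - 1)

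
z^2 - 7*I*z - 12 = (z - 4*I)*(z - 3*I)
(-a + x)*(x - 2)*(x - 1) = -a*x^2 + 3*a*x - 2*a + x^3 - 3*x^2 + 2*x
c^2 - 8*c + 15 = (c - 5)*(c - 3)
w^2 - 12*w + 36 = (w - 6)^2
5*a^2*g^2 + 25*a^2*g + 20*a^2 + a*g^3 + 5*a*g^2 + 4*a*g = (5*a + g)*(g + 4)*(a*g + a)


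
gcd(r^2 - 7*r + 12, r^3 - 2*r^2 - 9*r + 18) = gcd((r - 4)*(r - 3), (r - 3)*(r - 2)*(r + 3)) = r - 3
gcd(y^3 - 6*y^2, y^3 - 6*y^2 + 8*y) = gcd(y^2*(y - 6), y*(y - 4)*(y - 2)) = y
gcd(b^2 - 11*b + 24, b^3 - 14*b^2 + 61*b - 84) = b - 3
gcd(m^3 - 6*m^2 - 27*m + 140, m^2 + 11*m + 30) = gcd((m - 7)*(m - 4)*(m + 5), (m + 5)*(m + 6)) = m + 5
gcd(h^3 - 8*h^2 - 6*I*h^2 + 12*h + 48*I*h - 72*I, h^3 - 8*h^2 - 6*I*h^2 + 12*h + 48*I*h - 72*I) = h^3 + h^2*(-8 - 6*I) + h*(12 + 48*I) - 72*I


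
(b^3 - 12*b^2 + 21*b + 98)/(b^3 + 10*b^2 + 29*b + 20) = (b^3 - 12*b^2 + 21*b + 98)/(b^3 + 10*b^2 + 29*b + 20)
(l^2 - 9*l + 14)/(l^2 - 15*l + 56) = (l - 2)/(l - 8)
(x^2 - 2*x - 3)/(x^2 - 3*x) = (x + 1)/x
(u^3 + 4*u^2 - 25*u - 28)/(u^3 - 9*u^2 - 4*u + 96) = (u^2 + 8*u + 7)/(u^2 - 5*u - 24)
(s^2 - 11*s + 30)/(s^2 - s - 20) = (s - 6)/(s + 4)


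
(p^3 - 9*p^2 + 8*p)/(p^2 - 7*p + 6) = p*(p - 8)/(p - 6)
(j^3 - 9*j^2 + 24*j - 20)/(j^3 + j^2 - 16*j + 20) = (j - 5)/(j + 5)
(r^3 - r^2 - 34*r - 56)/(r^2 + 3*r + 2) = (r^2 - 3*r - 28)/(r + 1)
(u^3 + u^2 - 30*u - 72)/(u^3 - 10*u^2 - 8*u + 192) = (u + 3)/(u - 8)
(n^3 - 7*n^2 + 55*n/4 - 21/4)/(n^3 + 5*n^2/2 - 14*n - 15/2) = (4*n^2 - 16*n + 7)/(2*(2*n^2 + 11*n + 5))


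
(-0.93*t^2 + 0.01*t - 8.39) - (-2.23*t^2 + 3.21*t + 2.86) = 1.3*t^2 - 3.2*t - 11.25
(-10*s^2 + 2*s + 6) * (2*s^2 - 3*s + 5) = -20*s^4 + 34*s^3 - 44*s^2 - 8*s + 30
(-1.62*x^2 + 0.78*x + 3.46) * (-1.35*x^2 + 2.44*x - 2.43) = 2.187*x^4 - 5.0058*x^3 + 1.1688*x^2 + 6.547*x - 8.4078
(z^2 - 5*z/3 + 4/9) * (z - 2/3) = z^3 - 7*z^2/3 + 14*z/9 - 8/27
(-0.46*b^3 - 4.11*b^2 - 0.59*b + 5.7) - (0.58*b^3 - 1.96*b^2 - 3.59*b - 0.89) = -1.04*b^3 - 2.15*b^2 + 3.0*b + 6.59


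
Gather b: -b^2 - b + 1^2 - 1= -b^2 - b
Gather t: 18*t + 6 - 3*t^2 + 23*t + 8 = -3*t^2 + 41*t + 14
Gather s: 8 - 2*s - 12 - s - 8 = -3*s - 12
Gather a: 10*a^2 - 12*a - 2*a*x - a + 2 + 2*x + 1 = 10*a^2 + a*(-2*x - 13) + 2*x + 3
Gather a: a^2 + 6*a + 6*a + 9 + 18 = a^2 + 12*a + 27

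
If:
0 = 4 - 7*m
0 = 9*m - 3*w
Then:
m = 4/7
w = 12/7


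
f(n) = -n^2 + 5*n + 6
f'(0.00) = 5.00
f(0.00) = 6.00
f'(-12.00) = 29.00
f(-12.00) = -198.00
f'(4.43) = -3.86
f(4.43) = 8.53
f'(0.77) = 3.46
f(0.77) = 9.26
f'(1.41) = 2.18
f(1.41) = 11.06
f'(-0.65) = 6.30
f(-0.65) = 2.33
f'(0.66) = 3.68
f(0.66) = 8.86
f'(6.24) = -7.48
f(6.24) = -1.74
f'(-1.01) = 7.02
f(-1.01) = -0.07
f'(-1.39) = 7.78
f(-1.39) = -2.88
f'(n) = 5 - 2*n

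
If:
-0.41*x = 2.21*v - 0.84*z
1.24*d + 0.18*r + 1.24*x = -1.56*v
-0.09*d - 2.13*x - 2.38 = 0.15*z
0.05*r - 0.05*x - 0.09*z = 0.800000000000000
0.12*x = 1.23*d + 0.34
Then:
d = -0.37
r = 12.48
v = -0.35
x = -1.00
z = -1.40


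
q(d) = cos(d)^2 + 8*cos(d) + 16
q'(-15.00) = 4.21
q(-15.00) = 10.50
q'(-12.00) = -5.20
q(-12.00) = 23.46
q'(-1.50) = 8.12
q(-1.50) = 16.57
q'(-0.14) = 1.39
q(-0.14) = 24.90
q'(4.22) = 6.22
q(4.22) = 12.44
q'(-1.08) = 7.89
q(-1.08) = 19.99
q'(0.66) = -5.87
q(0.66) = 22.94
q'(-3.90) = -4.50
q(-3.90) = 10.72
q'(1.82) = -7.27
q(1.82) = 14.09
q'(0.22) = -2.17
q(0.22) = 24.76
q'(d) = -2*sin(d)*cos(d) - 8*sin(d)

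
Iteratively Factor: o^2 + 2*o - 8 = (o + 4)*(o - 2)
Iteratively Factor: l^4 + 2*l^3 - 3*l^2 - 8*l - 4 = (l + 2)*(l^3 - 3*l - 2) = (l - 2)*(l + 2)*(l^2 + 2*l + 1) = (l - 2)*(l + 1)*(l + 2)*(l + 1)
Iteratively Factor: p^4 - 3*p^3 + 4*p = (p)*(p^3 - 3*p^2 + 4) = p*(p - 2)*(p^2 - p - 2) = p*(p - 2)*(p + 1)*(p - 2)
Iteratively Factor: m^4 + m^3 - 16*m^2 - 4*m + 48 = (m + 2)*(m^3 - m^2 - 14*m + 24) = (m - 3)*(m + 2)*(m^2 + 2*m - 8) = (m - 3)*(m + 2)*(m + 4)*(m - 2)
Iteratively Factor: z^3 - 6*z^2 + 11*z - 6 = (z - 3)*(z^2 - 3*z + 2) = (z - 3)*(z - 1)*(z - 2)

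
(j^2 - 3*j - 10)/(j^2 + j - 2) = (j - 5)/(j - 1)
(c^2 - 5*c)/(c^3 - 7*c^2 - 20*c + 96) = c*(c - 5)/(c^3 - 7*c^2 - 20*c + 96)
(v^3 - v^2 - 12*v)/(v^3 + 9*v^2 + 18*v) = (v - 4)/(v + 6)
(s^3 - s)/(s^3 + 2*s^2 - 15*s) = (s^2 - 1)/(s^2 + 2*s - 15)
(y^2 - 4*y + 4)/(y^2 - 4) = (y - 2)/(y + 2)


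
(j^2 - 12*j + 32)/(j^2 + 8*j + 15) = (j^2 - 12*j + 32)/(j^2 + 8*j + 15)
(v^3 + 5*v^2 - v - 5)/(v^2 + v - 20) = (v^2 - 1)/(v - 4)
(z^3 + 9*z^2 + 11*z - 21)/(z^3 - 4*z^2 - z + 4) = (z^2 + 10*z + 21)/(z^2 - 3*z - 4)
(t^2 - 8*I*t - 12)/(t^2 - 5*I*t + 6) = (t - 2*I)/(t + I)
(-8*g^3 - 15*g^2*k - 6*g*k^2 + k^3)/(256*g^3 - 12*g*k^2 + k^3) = (-g^2 - 2*g*k - k^2)/(32*g^2 + 4*g*k - k^2)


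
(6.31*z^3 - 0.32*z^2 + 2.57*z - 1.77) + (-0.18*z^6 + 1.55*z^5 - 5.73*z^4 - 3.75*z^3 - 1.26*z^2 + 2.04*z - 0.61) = -0.18*z^6 + 1.55*z^5 - 5.73*z^4 + 2.56*z^3 - 1.58*z^2 + 4.61*z - 2.38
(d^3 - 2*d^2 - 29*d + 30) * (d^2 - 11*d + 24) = d^5 - 13*d^4 + 17*d^3 + 301*d^2 - 1026*d + 720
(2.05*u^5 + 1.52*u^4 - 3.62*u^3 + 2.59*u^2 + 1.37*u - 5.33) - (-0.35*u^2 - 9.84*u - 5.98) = 2.05*u^5 + 1.52*u^4 - 3.62*u^3 + 2.94*u^2 + 11.21*u + 0.65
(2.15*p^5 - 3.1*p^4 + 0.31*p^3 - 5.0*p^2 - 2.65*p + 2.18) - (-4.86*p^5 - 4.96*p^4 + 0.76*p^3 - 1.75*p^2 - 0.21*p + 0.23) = 7.01*p^5 + 1.86*p^4 - 0.45*p^3 - 3.25*p^2 - 2.44*p + 1.95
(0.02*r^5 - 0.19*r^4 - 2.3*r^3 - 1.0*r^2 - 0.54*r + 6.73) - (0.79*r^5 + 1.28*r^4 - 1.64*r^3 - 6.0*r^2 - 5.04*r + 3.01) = -0.77*r^5 - 1.47*r^4 - 0.66*r^3 + 5.0*r^2 + 4.5*r + 3.72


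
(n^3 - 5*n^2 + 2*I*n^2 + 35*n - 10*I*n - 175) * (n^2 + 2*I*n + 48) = n^5 - 5*n^4 + 4*I*n^4 + 79*n^3 - 20*I*n^3 - 395*n^2 + 166*I*n^2 + 1680*n - 830*I*n - 8400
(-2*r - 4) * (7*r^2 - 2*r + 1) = -14*r^3 - 24*r^2 + 6*r - 4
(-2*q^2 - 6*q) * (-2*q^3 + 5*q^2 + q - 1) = 4*q^5 + 2*q^4 - 32*q^3 - 4*q^2 + 6*q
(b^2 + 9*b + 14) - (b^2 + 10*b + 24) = -b - 10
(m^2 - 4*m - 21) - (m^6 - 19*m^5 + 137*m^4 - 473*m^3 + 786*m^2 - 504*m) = -m^6 + 19*m^5 - 137*m^4 + 473*m^3 - 785*m^2 + 500*m - 21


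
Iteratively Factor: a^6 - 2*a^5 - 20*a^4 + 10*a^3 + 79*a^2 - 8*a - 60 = (a - 2)*(a^5 - 20*a^3 - 30*a^2 + 19*a + 30) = (a - 2)*(a + 3)*(a^4 - 3*a^3 - 11*a^2 + 3*a + 10) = (a - 2)*(a + 1)*(a + 3)*(a^3 - 4*a^2 - 7*a + 10) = (a - 2)*(a + 1)*(a + 2)*(a + 3)*(a^2 - 6*a + 5) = (a - 2)*(a - 1)*(a + 1)*(a + 2)*(a + 3)*(a - 5)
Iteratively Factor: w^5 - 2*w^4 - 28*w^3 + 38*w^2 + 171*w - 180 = (w + 4)*(w^4 - 6*w^3 - 4*w^2 + 54*w - 45) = (w - 3)*(w + 4)*(w^3 - 3*w^2 - 13*w + 15) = (w - 3)*(w - 1)*(w + 4)*(w^2 - 2*w - 15) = (w - 3)*(w - 1)*(w + 3)*(w + 4)*(w - 5)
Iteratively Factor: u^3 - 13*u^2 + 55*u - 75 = (u - 5)*(u^2 - 8*u + 15) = (u - 5)*(u - 3)*(u - 5)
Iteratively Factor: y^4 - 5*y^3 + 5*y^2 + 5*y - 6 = (y - 3)*(y^3 - 2*y^2 - y + 2) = (y - 3)*(y + 1)*(y^2 - 3*y + 2) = (y - 3)*(y - 2)*(y + 1)*(y - 1)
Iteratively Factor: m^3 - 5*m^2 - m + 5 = (m + 1)*(m^2 - 6*m + 5) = (m - 1)*(m + 1)*(m - 5)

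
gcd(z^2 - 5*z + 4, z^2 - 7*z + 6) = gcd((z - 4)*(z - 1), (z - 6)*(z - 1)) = z - 1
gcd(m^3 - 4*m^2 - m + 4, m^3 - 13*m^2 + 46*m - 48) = 1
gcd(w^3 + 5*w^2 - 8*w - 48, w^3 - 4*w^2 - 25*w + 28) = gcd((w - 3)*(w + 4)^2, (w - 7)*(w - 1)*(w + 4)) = w + 4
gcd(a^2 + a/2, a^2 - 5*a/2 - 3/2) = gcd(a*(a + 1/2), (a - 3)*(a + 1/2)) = a + 1/2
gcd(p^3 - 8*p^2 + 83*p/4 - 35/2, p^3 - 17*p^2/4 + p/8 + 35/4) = p^2 - 11*p/2 + 7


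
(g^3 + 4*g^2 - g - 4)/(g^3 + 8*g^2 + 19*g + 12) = (g - 1)/(g + 3)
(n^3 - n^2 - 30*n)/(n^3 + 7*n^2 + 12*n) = (n^2 - n - 30)/(n^2 + 7*n + 12)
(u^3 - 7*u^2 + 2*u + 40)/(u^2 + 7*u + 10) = (u^2 - 9*u + 20)/(u + 5)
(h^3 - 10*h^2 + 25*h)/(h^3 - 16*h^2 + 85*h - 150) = h/(h - 6)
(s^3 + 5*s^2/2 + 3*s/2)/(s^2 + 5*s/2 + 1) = s*(2*s^2 + 5*s + 3)/(2*s^2 + 5*s + 2)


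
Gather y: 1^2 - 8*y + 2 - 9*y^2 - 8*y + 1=-9*y^2 - 16*y + 4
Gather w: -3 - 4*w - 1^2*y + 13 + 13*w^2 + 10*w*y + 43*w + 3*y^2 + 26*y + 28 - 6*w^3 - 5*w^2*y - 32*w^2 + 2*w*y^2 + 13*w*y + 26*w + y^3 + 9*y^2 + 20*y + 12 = -6*w^3 + w^2*(-5*y - 19) + w*(2*y^2 + 23*y + 65) + y^3 + 12*y^2 + 45*y + 50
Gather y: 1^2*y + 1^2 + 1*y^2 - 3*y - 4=y^2 - 2*y - 3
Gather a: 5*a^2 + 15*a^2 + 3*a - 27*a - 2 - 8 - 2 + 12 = 20*a^2 - 24*a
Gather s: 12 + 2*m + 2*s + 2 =2*m + 2*s + 14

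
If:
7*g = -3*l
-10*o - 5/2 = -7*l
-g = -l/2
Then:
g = 0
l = 0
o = -1/4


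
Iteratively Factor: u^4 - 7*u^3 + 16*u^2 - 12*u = (u - 3)*(u^3 - 4*u^2 + 4*u) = u*(u - 3)*(u^2 - 4*u + 4) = u*(u - 3)*(u - 2)*(u - 2)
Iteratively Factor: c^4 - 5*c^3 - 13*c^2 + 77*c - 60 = (c - 3)*(c^3 - 2*c^2 - 19*c + 20) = (c - 3)*(c + 4)*(c^2 - 6*c + 5) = (c - 3)*(c - 1)*(c + 4)*(c - 5)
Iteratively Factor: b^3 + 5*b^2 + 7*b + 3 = (b + 3)*(b^2 + 2*b + 1) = (b + 1)*(b + 3)*(b + 1)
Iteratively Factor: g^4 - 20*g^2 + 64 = (g + 2)*(g^3 - 2*g^2 - 16*g + 32) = (g - 4)*(g + 2)*(g^2 + 2*g - 8) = (g - 4)*(g - 2)*(g + 2)*(g + 4)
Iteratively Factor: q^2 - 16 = (q - 4)*(q + 4)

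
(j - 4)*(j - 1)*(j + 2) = j^3 - 3*j^2 - 6*j + 8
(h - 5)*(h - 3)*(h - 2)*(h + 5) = h^4 - 5*h^3 - 19*h^2 + 125*h - 150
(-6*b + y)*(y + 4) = -6*b*y - 24*b + y^2 + 4*y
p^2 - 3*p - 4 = (p - 4)*(p + 1)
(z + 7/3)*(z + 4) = z^2 + 19*z/3 + 28/3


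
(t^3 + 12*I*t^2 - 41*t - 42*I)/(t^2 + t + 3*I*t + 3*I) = (t^2 + 9*I*t - 14)/(t + 1)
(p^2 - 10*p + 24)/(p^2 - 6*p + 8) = (p - 6)/(p - 2)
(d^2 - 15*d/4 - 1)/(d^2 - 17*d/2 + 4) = (4*d^2 - 15*d - 4)/(2*(2*d^2 - 17*d + 8))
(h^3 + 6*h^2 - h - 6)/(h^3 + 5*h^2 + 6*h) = (h^3 + 6*h^2 - h - 6)/(h*(h^2 + 5*h + 6))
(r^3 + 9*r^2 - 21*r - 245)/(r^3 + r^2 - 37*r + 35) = (r + 7)/(r - 1)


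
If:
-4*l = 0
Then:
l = 0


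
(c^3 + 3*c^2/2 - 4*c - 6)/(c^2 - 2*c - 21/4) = 2*(c^2 - 4)/(2*c - 7)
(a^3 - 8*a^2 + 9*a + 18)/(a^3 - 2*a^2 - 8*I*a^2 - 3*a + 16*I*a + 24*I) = (a - 6)/(a - 8*I)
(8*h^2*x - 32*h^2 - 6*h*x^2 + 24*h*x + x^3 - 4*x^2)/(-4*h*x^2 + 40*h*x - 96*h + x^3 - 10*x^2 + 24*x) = (-2*h + x)/(x - 6)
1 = 1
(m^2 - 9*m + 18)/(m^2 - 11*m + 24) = (m - 6)/(m - 8)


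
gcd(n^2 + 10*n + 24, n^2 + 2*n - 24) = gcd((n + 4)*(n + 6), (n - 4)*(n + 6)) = n + 6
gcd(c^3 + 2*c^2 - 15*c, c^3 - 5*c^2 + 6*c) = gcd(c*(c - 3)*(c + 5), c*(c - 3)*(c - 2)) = c^2 - 3*c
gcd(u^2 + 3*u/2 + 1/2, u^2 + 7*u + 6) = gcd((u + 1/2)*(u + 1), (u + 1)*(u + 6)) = u + 1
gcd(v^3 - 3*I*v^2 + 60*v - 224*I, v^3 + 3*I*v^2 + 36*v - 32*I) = v^2 + 4*I*v + 32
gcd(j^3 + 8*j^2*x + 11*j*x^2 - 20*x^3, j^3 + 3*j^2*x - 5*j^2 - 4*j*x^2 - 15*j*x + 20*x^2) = -j^2 - 3*j*x + 4*x^2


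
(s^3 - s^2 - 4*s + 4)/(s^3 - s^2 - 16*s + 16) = (s^2 - 4)/(s^2 - 16)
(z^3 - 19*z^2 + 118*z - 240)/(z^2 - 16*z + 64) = (z^2 - 11*z + 30)/(z - 8)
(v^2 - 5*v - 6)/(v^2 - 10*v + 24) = (v + 1)/(v - 4)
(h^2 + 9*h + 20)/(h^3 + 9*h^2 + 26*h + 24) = (h + 5)/(h^2 + 5*h + 6)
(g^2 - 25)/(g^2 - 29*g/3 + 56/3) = 3*(g^2 - 25)/(3*g^2 - 29*g + 56)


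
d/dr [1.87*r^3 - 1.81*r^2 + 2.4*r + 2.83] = 5.61*r^2 - 3.62*r + 2.4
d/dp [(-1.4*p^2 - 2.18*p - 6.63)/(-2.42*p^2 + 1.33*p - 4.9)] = (-7.1376*p^2 - 18.3692*p + 19.4999)/(5.8564*p^4 - 6.4372*p^3 + 25.4849*p^2 - 13.034*p + 24.01)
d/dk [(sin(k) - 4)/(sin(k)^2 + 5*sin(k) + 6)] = (8*sin(k) + cos(k)^2 + 25)*cos(k)/(sin(k)^2 + 5*sin(k) + 6)^2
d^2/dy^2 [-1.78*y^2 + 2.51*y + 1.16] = -3.56000000000000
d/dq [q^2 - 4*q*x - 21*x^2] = 2*q - 4*x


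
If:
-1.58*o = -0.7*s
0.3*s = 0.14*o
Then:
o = 0.00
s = 0.00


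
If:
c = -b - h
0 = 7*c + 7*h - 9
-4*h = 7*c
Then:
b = -9/7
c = -12/7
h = 3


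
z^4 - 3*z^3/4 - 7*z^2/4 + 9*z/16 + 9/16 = (z - 3/2)*(z - 3/4)*(z + 1/2)*(z + 1)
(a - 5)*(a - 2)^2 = a^3 - 9*a^2 + 24*a - 20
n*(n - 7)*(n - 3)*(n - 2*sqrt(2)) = n^4 - 10*n^3 - 2*sqrt(2)*n^3 + 21*n^2 + 20*sqrt(2)*n^2 - 42*sqrt(2)*n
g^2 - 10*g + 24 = (g - 6)*(g - 4)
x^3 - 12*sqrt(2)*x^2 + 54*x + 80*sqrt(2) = (x - 8*sqrt(2))*(x - 5*sqrt(2))*(x + sqrt(2))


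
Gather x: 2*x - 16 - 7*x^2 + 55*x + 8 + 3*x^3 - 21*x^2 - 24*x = 3*x^3 - 28*x^2 + 33*x - 8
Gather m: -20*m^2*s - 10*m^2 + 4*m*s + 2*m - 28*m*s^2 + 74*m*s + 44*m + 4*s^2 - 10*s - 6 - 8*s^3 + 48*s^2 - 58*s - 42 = m^2*(-20*s - 10) + m*(-28*s^2 + 78*s + 46) - 8*s^3 + 52*s^2 - 68*s - 48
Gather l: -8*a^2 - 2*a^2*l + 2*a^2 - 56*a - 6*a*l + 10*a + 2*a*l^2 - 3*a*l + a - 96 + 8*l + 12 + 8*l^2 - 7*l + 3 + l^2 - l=-6*a^2 - 45*a + l^2*(2*a + 9) + l*(-2*a^2 - 9*a) - 81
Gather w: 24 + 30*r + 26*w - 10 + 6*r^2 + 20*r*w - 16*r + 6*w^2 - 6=6*r^2 + 14*r + 6*w^2 + w*(20*r + 26) + 8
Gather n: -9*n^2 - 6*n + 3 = -9*n^2 - 6*n + 3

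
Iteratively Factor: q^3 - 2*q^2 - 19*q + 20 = (q + 4)*(q^2 - 6*q + 5) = (q - 5)*(q + 4)*(q - 1)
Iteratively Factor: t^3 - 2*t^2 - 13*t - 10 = (t + 1)*(t^2 - 3*t - 10) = (t + 1)*(t + 2)*(t - 5)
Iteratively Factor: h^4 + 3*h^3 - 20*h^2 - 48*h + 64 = (h + 4)*(h^3 - h^2 - 16*h + 16) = (h - 1)*(h + 4)*(h^2 - 16) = (h - 4)*(h - 1)*(h + 4)*(h + 4)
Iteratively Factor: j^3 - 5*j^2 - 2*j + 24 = (j - 3)*(j^2 - 2*j - 8) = (j - 4)*(j - 3)*(j + 2)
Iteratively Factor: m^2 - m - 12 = (m - 4)*(m + 3)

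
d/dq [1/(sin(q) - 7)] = -cos(q)/(sin(q) - 7)^2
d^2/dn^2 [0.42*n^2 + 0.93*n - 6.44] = 0.840000000000000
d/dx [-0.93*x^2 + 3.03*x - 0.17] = 3.03 - 1.86*x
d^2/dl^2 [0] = 0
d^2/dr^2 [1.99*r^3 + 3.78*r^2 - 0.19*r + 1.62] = 11.94*r + 7.56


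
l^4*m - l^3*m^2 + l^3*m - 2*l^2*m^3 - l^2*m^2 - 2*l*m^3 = l*(l - 2*m)*(l + m)*(l*m + m)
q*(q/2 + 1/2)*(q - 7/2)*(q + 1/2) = q^4/2 - q^3 - 19*q^2/8 - 7*q/8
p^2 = p^2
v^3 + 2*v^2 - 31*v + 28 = (v - 4)*(v - 1)*(v + 7)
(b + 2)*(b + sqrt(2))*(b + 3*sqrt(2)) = b^3 + 2*b^2 + 4*sqrt(2)*b^2 + 6*b + 8*sqrt(2)*b + 12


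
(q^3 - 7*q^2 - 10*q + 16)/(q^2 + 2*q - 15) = (q^3 - 7*q^2 - 10*q + 16)/(q^2 + 2*q - 15)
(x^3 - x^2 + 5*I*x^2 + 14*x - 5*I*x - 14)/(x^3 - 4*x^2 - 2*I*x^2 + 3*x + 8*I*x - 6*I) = (x + 7*I)/(x - 3)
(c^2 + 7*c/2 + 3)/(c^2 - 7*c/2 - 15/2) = (c + 2)/(c - 5)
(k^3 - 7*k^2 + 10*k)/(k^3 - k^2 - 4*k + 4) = k*(k - 5)/(k^2 + k - 2)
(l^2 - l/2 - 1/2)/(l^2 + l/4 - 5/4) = 2*(2*l + 1)/(4*l + 5)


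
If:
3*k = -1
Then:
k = -1/3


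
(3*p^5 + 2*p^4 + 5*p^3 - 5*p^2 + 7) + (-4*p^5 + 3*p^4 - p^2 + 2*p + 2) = -p^5 + 5*p^4 + 5*p^3 - 6*p^2 + 2*p + 9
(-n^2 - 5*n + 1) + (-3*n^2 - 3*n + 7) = -4*n^2 - 8*n + 8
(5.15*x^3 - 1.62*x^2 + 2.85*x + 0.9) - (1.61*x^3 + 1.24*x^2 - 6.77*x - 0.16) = 3.54*x^3 - 2.86*x^2 + 9.62*x + 1.06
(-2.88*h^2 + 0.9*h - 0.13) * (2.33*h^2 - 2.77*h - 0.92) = -6.7104*h^4 + 10.0746*h^3 - 0.1463*h^2 - 0.4679*h + 0.1196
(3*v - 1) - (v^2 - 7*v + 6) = -v^2 + 10*v - 7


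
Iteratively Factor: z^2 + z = (z + 1)*(z)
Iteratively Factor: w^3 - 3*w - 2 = (w + 1)*(w^2 - w - 2) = (w + 1)^2*(w - 2)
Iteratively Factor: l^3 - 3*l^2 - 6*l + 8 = (l + 2)*(l^2 - 5*l + 4) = (l - 4)*(l + 2)*(l - 1)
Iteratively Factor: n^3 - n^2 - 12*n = (n)*(n^2 - n - 12) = n*(n + 3)*(n - 4)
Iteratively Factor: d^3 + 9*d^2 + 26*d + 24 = (d + 2)*(d^2 + 7*d + 12) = (d + 2)*(d + 3)*(d + 4)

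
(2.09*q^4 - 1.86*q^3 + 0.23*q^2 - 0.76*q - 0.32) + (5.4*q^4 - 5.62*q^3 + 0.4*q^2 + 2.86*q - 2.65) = 7.49*q^4 - 7.48*q^3 + 0.63*q^2 + 2.1*q - 2.97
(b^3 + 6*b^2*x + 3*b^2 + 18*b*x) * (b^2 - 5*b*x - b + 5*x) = b^5 + b^4*x + 2*b^4 - 30*b^3*x^2 + 2*b^3*x - 3*b^3 - 60*b^2*x^2 - 3*b^2*x + 90*b*x^2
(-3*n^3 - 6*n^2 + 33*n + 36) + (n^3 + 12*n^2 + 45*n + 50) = -2*n^3 + 6*n^2 + 78*n + 86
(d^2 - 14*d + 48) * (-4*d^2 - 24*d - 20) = -4*d^4 + 32*d^3 + 124*d^2 - 872*d - 960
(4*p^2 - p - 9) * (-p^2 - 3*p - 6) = -4*p^4 - 11*p^3 - 12*p^2 + 33*p + 54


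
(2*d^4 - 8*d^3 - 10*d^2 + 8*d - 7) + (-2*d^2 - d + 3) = 2*d^4 - 8*d^3 - 12*d^2 + 7*d - 4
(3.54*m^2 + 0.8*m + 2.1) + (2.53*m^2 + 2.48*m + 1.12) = 6.07*m^2 + 3.28*m + 3.22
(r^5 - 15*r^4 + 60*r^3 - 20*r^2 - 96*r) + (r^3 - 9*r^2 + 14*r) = r^5 - 15*r^4 + 61*r^3 - 29*r^2 - 82*r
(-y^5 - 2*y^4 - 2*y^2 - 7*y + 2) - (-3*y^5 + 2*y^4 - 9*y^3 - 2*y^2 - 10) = 2*y^5 - 4*y^4 + 9*y^3 - 7*y + 12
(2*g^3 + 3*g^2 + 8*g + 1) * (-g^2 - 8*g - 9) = -2*g^5 - 19*g^4 - 50*g^3 - 92*g^2 - 80*g - 9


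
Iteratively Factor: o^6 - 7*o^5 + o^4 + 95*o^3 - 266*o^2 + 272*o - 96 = (o + 4)*(o^5 - 11*o^4 + 45*o^3 - 85*o^2 + 74*o - 24) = (o - 3)*(o + 4)*(o^4 - 8*o^3 + 21*o^2 - 22*o + 8) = (o - 3)*(o - 2)*(o + 4)*(o^3 - 6*o^2 + 9*o - 4) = (o - 3)*(o - 2)*(o - 1)*(o + 4)*(o^2 - 5*o + 4) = (o - 4)*(o - 3)*(o - 2)*(o - 1)*(o + 4)*(o - 1)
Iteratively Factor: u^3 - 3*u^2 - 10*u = (u)*(u^2 - 3*u - 10) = u*(u - 5)*(u + 2)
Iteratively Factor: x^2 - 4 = (x - 2)*(x + 2)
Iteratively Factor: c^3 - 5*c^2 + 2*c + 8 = (c - 4)*(c^2 - c - 2) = (c - 4)*(c - 2)*(c + 1)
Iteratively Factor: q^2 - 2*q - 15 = (q + 3)*(q - 5)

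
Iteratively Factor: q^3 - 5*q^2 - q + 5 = (q + 1)*(q^2 - 6*q + 5) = (q - 5)*(q + 1)*(q - 1)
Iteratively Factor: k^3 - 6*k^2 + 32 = (k - 4)*(k^2 - 2*k - 8) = (k - 4)^2*(k + 2)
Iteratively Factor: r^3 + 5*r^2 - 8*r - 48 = (r + 4)*(r^2 + r - 12) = (r + 4)^2*(r - 3)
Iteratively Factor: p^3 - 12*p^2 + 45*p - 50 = (p - 5)*(p^2 - 7*p + 10) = (p - 5)^2*(p - 2)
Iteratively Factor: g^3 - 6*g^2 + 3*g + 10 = (g - 5)*(g^2 - g - 2) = (g - 5)*(g + 1)*(g - 2)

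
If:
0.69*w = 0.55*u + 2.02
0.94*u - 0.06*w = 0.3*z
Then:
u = 0.33625730994152*z + 0.196881091617934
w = 0.268031189083821*z + 3.08447043534763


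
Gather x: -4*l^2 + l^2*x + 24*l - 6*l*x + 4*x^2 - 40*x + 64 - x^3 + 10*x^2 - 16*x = -4*l^2 + 24*l - x^3 + 14*x^2 + x*(l^2 - 6*l - 56) + 64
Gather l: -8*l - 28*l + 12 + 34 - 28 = 18 - 36*l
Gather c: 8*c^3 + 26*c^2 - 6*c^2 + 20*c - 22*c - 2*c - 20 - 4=8*c^3 + 20*c^2 - 4*c - 24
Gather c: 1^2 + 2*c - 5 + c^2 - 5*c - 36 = c^2 - 3*c - 40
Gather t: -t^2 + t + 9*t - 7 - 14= -t^2 + 10*t - 21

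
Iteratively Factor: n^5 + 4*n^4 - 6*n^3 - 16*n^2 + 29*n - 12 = (n - 1)*(n^4 + 5*n^3 - n^2 - 17*n + 12) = (n - 1)^2*(n^3 + 6*n^2 + 5*n - 12) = (n - 1)^2*(n + 4)*(n^2 + 2*n - 3) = (n - 1)^3*(n + 4)*(n + 3)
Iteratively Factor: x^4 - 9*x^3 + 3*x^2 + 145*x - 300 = (x + 4)*(x^3 - 13*x^2 + 55*x - 75) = (x - 3)*(x + 4)*(x^2 - 10*x + 25) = (x - 5)*(x - 3)*(x + 4)*(x - 5)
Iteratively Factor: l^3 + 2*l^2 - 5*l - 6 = (l + 1)*(l^2 + l - 6) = (l - 2)*(l + 1)*(l + 3)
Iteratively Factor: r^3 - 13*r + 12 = (r - 3)*(r^2 + 3*r - 4) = (r - 3)*(r + 4)*(r - 1)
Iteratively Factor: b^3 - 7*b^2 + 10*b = (b - 2)*(b^2 - 5*b) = b*(b - 2)*(b - 5)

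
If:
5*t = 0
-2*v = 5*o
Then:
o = -2*v/5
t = 0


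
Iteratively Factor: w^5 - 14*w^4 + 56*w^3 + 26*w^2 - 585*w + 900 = (w - 5)*(w^4 - 9*w^3 + 11*w^2 + 81*w - 180) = (w - 5)^2*(w^3 - 4*w^2 - 9*w + 36) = (w - 5)^2*(w - 4)*(w^2 - 9) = (w - 5)^2*(w - 4)*(w - 3)*(w + 3)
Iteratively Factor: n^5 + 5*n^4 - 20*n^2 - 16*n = (n + 4)*(n^4 + n^3 - 4*n^2 - 4*n) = n*(n + 4)*(n^3 + n^2 - 4*n - 4) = n*(n + 1)*(n + 4)*(n^2 - 4) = n*(n - 2)*(n + 1)*(n + 4)*(n + 2)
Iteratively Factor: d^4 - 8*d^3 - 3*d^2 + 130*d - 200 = (d - 2)*(d^3 - 6*d^2 - 15*d + 100) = (d - 5)*(d - 2)*(d^2 - d - 20) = (d - 5)^2*(d - 2)*(d + 4)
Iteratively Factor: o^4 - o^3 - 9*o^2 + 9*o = (o)*(o^3 - o^2 - 9*o + 9) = o*(o + 3)*(o^2 - 4*o + 3) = o*(o - 1)*(o + 3)*(o - 3)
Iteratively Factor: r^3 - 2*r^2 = (r)*(r^2 - 2*r) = r^2*(r - 2)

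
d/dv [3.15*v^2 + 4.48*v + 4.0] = 6.3*v + 4.48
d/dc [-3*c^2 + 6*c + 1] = 6 - 6*c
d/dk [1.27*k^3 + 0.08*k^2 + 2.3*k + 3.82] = 3.81*k^2 + 0.16*k + 2.3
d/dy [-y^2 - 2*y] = -2*y - 2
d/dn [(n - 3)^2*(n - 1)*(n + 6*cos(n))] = (n - 3)*(-(n - 3)*(n - 1)*(6*sin(n) - 1) + (n - 3)*(n + 6*cos(n)) + (n + 6*cos(n))*(2*n - 2))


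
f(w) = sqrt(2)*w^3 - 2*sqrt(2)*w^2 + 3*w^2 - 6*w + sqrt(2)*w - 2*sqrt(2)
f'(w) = 3*sqrt(2)*w^2 - 4*sqrt(2)*w + 6*w - 6 + sqrt(2)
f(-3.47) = -43.94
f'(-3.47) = 45.31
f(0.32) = -4.23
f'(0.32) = -4.04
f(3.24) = 32.22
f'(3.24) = 41.06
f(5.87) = 262.21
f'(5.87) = 143.62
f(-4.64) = -119.13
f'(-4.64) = 85.16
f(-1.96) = -3.83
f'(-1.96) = 11.04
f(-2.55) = -13.47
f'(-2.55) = 22.13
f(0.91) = -5.79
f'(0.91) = -0.76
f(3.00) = 23.14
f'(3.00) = 34.63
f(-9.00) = -978.62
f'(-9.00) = 335.98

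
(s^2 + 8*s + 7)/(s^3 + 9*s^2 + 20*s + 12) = (s + 7)/(s^2 + 8*s + 12)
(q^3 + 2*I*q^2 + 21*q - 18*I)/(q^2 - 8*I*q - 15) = (q^2 + 5*I*q + 6)/(q - 5*I)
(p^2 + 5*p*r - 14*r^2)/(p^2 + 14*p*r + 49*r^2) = (p - 2*r)/(p + 7*r)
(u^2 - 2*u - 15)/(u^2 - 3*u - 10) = (u + 3)/(u + 2)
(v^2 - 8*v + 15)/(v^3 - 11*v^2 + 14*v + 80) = (v - 3)/(v^2 - 6*v - 16)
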